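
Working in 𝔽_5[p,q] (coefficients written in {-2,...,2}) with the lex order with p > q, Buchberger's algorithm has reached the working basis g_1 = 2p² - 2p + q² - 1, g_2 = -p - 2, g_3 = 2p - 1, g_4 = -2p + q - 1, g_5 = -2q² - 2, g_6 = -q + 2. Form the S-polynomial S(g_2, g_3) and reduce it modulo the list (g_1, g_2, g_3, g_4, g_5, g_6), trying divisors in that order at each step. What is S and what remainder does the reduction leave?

lcm(LM(g_2), LM(g_3)) = p.
S = (lcm/LT(g_2))·g_2 − (lcm/LT(g_3))·g_3 = 0.
Reduce S modulo (g_1, g_2, g_3, g_4, g_5, g_6) in that order:
The remainder is 0, so this S-polynomial contributes no new basis element.

S(g_2, g_3) = 0; remainder on division = 0.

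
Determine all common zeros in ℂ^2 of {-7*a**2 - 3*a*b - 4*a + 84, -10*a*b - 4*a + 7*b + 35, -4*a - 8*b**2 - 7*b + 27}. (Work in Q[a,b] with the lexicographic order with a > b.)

{(3, 1)}

Compute a lex Gröbner basis by Buchberger's algorithm.
f_1 = -7*a**2 - 3*a*b - 4*a + 84, LT = a**2.
f_2 = -10*a*b - 4*a + 7*b + 35, LT = a*b.
f_3 = -4*a - 8*b**2 - 7*b + 27, LT = a.

S(f_1,f_2): lcm = a**2*b. S = -2/5*a**2 + 3/7*a*b**2 + 89/70*a*b + 7/2*a - 12*b.
  leading term a**2: subtract (2/35)·f_1 from -2/5*a**2 + 3/7*a*b**2 + 89/70*a*b + 7/2*a - 12*b → 3/7*a*b**2 + 101/70*a*b + 261/70*a - 12*b - 24/5
  leading term a*b**2: subtract (-3/70*b)·f_2 from 3/7*a*b**2 + 101/70*a*b + 261/70*a - 12*b - 24/5 → 89/70*a*b + 261/70*a + 3/10*b**2 - 21/2*b - 24/5
  leading term a*b: subtract (-89/700)·f_2 from 89/70*a*b + 261/70*a + 3/10*b**2 - 21/2*b - 24/5 → 161/50*a + 3/10*b**2 - 961/100*b - 7/20
  leading term a: subtract (-161/200)·f_3 from 161/50*a + 3/10*b**2 - 961/100*b - 7/20 → -307/50*b**2 - 3049/200*b + 4277/200
  leading term b**2: no divisor's leading term divides it; move -307/50*b**2 to the remainder.
  leading term b: no divisor's leading term divides it; move -3049/200*b to the remainder.
  leading term 1: no divisor's leading term divides it; move 4277/200 to the remainder.
  remainder -307/50*b**2 - 3049/200*b + 4277/200 ≠ 0; add h_4 = -307/50*b**2 - 3049/200*b + 4277/200 to the basis.

S(f_1,f_3): lcm = a**2. S = -2*a*b**2 - 37/28*a*b + 205/28*a - 12.
  leading term a*b**2: subtract (1/5*b)·f_2 from -2*a*b**2 - 37/28*a*b + 205/28*a - 12 → -73/140*a*b + 205/28*a - 7/5*b**2 - 7*b - 12
  leading term a*b: subtract (73/1400)·f_2 from -73/140*a*b + 205/28*a - 7/5*b**2 - 7*b - 12 → 753/100*a - 7/5*b**2 - 1473/200*b - 553/40
  leading term a: subtract (-753/400)·f_3 from 753/100*a - 7/5*b**2 - 1473/200*b - 553/40 → -823/50*b**2 - 8217/400*b + 14801/400
  leading term b**2: subtract (823/307)·h_4 from -823/50*b**2 - 8217/400*b + 14801/400 → 499207/24560*b - 499207/24560
  leading term b: no divisor's leading term divides it; move 499207/24560*b to the remainder.
  leading term 1: no divisor's leading term divides it; move -499207/24560 to the remainder.
  remainder 499207/24560*b - 499207/24560 ≠ 0; add h_5 = 499207/24560*b - 499207/24560 to the basis.

The other S-polynomials (S(f_2,f_3), S(f_1,h_4), S(f_2,h_4), S(f_3,h_4), S(f_1,h_5), S(f_2,h_5), S(f_3,h_5), S(h_4,h_5)) all reduce to 0 modulo the current basis, so we have a Gröbner basis.
Inter-reduce: drop elements whose leading term is divisible by another's, tail-reduce, and make monic.
Reduced Gröbner basis: {a - 3, b - 1}.

Elimination: the polynomial b - 1 lies in the elimination ideal for b, so b ∈ {1}. For each such b, the remaining basis elements (now univariate) give the rest of the solution.
  b = 1: the earlier basis element becomes a - 3 = 0, giving a = 3 — point (3, 1).
Substituting each solution back into the original system confirms all equations vanish.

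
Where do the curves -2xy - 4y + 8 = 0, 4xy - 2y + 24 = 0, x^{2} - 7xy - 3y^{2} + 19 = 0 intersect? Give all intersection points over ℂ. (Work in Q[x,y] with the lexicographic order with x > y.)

Compute a lex Gröbner basis by Buchberger's algorithm.
f_1 = -2xy - 4y + 8, LT = xy.
f_2 = 4xy - 2y + 24, LT = xy.
f_3 = x^{2} - 7xy - 3y^{2} + 19, LT = x^{2}.

S(f_1,f_2): lcm = xy. S = \tfrac{5}{2}y - 10.
  leading term y: no divisor's leading term divides it; move \tfrac{5}{2}y to the remainder.
  leading term 1: no divisor's leading term divides it; move -10 to the remainder.
  remainder \tfrac{5}{2}y - 10 ≠ 0; add h_4 = \tfrac{5}{2}y - 10 to the basis.

S(f_1,f_3): lcm = x^{2}y. S = 7xy^{2} + 2xy - 4x + 3y^{3} - 19y.
  leading term xy^{2}: subtract (-\tfrac{7}{2}y)·f_1 from 7xy^{2} + 2xy - 4x + 3y^{3} - 19y → 2xy - 4x + 3y^{3} - 14y^{2} + 9y
  leading term xy: subtract (-1)·f_1 from 2xy - 4x + 3y^{3} - 14y^{2} + 9y → -4x + 3y^{3} - 14y^{2} + 5y + 8
  leading term x: no divisor's leading term divides it; move -4x to the remainder.
  leading term y^{3}: subtract (\tfrac{6}{5}y^{2})·h_4 from 3y^{3} - 14y^{2} + 5y + 8 → -2y^{2} + 5y + 8
  leading term y^{2}: subtract (-\tfrac{4}{5}y)·h_4 from -2y^{2} + 5y + 8 → -3y + 8
  leading term y: subtract (-\tfrac{6}{5})·h_4 from -3y + 8 → -4
  leading term 1: no divisor's leading term divides it; move -4 to the remainder.
  remainder -4x - 4 ≠ 0; add h_5 = -4x - 4 to the basis.

S(f_2,f_3): lcm = x^{2}y. S = 7xy^{2} - \tfrac{1}{2}xy + 6x + 3y^{3} - 19y.
  leading term xy^{2}: subtract (-\tfrac{7}{2}y)·f_1 from 7xy^{2} - \tfrac{1}{2}xy + 6x + 3y^{3} - 19y → -\tfrac{1}{2}xy + 6x + 3y^{3} - 14y^{2} + 9y
  leading term xy: subtract (\tfrac{1}{4})·f_1 from -\tfrac{1}{2}xy + 6x + 3y^{3} - 14y^{2} + 9y → 6x + 3y^{3} - 14y^{2} + 10y - 2
  leading term x: subtract (-\tfrac{3}{2})·h_5 from 6x + 3y^{3} - 14y^{2} + 10y - 2 → 3y^{3} - 14y^{2} + 10y - 8
  leading term y^{3}: subtract (\tfrac{6}{5}y^{2})·h_4 from 3y^{3} - 14y^{2} + 10y - 8 → -2y^{2} + 10y - 8
  leading term y^{2}: subtract (-\tfrac{4}{5}y)·h_4 from -2y^{2} + 10y - 8 → 2y - 8
  leading term y: subtract (\tfrac{4}{5})·h_4 from 2y - 8 → 0
  remainder 0.

S(f_1,h_4): lcm = xy. S = 4x + 2y - 4.
  leading term x: subtract (-1)·h_5 from 4x + 2y - 4 → 2y - 8
  leading term y: subtract (\tfrac{4}{5})·h_4 from 2y - 8 → 0
  remainder 0.

S(f_2,h_4): lcm = xy. S = 4x - \tfrac{1}{2}y + 6.
  leading term x: subtract (-1)·h_5 from 4x - \tfrac{1}{2}y + 6 → -\tfrac{1}{2}y + 2
  leading term y: subtract (-\tfrac{1}{5})·h_4 from -\tfrac{1}{2}y + 2 → 0
  remainder 0.

S(f_3,h_4): leading monomials are coprime, so the S-polynomial reduces to 0 (Buchberger's first criterion).
S(f_1,h_5): lcm = xy. S = y - 4.
  leading term y: subtract (\tfrac{2}{5})·h_4 from y - 4 → 0
  remainder 0.

S(f_2,h_5): lcm = xy. S = -\tfrac{3}{2}y + 6.
  leading term y: subtract (-\tfrac{3}{5})·h_4 from -\tfrac{3}{2}y + 6 → 0
  remainder 0.

S(f_3,h_5): lcm = x^{2}. S = -7xy - x - 3y^{2} + 19.
  leading term xy: subtract (\tfrac{7}{2})·f_1 from -7xy - x - 3y^{2} + 19 → -x - 3y^{2} + 14y - 9
  leading term x: subtract (\tfrac{1}{4})·h_5 from -x - 3y^{2} + 14y - 9 → -3y^{2} + 14y - 8
  leading term y^{2}: subtract (-\tfrac{6}{5}y)·h_4 from -3y^{2} + 14y - 8 → 2y - 8
  leading term y: subtract (\tfrac{4}{5})·h_4 from 2y - 8 → 0
  remainder 0.

S(h_4,h_5): leading monomials are coprime, so the S-polynomial reduces to 0 (Buchberger's first criterion).
Every S-polynomial of the final basis reduces to 0, so we have a Gröbner basis.
Inter-reduce: drop elements whose leading term is divisible by another's, tail-reduce, and make monic.
Reduced Gröbner basis: {x + 1, y - 4}.

A lex Gröbner basis eliminates variables successively. Here y - 4 depends only on y, with roots {4}; lifting each root through the earlier basis elements recovers the full solutions.
  y = 4: the earlier basis element becomes x + 1 = 0, giving x = -1 — point (-1, 4).

{(-1, 4)}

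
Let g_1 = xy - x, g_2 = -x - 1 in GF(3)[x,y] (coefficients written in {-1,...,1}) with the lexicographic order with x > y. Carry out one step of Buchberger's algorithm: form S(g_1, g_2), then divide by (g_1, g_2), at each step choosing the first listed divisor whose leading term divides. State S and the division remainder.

S(g_1, g_2) = -x - y; remainder on division = -y + 1.

lcm(LM(g_1), LM(g_2)) = xy.
S = (lcm/LT(g_1))·g_1 − (lcm/LT(g_2))·g_2 = -x - y.
Reduce S modulo (g_1, g_2) in that order:
  leading term x: subtract (1)·g_2 from -x - y → -y + 1
  leading term y: no divisor's leading term divides it; move -y to the remainder.
  leading term 1: no divisor's leading term divides it; move 1 to the remainder.
The remainder -y + 1 is nonzero, so it would be added as the next basis element.
This is the inner loop of Buchberger's algorithm — each nonzero remainder becomes a new basis element.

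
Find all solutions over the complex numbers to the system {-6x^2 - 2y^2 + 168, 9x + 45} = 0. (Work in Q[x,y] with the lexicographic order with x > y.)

Compute a lex Gröbner basis by Buchberger's algorithm.
f_1 = -6x^2 - 2y^2 + 168, LT = x^2.
f_2 = 9x + 45, LT = x.

S(f_1,f_2): lcm = x^2. S = -5x + 1/3y^2 - 28.
  leading term x: subtract (-5/9)·f_2 from -5x + 1/3y^2 - 28 → 1/3y^2 - 3
  leading term y^2: no divisor's leading term divides it; move 1/3y^2 to the remainder.
  leading term 1: no divisor's leading term divides it; move -3 to the remainder.
  remainder 1/3y^2 - 3 ≠ 0; add h_3 = 1/3y^2 - 3 to the basis.

The other S-polynomials (S(f_1,h_3), S(f_2,h_3)) all reduce to 0 modulo the current basis, so we have a Gröbner basis.
Inter-reduce: drop elements whose leading term is divisible by another's, tail-reduce, and make monic.
Reduced Gröbner basis: {x + 5, y^2 - 9}.

From the last basis element, y^2 - 9 = 0, so y takes values in {-3, 3}. Each choice, substituted upward through the basis, yields the corresponding point(s) of the solution set.
  y = -3: the earlier basis element becomes x + 5 = 0, giving x = -5 — point (-5, -3).
  y = 3: the earlier basis element becomes x + 5 = 0, giving x = -5 — point (-5, 3).
Each listed point satisfies every original equation (direct substitution).

{(-5, -3), (-5, 3)}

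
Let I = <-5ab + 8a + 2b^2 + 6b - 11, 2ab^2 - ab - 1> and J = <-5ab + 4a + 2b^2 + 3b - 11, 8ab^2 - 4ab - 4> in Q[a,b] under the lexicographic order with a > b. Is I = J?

No, the ideals differ.

Since reduced Gröbner bases are canonical representatives of ideals under a given ordering, it suffices to compute and compare them.
Buchberger on the first generating set:
f_1 = -5ab + 8a + 2b^2 + 6b - 11, LT = ab.
f_2 = 2ab^2 - ab - 1, LT = ab^2.

S(f_1,f_2): lcm = ab^2. S = -11/10ab - 2/5b^3 - 6/5b^2 + 11/5b + 1/2.
  leading term ab: subtract (11/50)·f_1 from -11/10ab - 2/5b^3 - 6/5b^2 + 11/5b + 1/2 → -44/25a - 2/5b^3 - 41/25b^2 + 22/25b + 73/25
  leading term a: no divisor's leading term divides it; move -44/25a to the remainder.
  leading term b^3: no divisor's leading term divides it; move -2/5b^3 to the remainder.
  leading term b^2: no divisor's leading term divides it; move -41/25b^2 to the remainder.
  leading term b: no divisor's leading term divides it; move 22/25b to the remainder.
  leading term 1: no divisor's leading term divides it; move 73/25 to the remainder.
  remainder -44/25a - 2/5b^3 - 41/25b^2 + 22/25b + 73/25 ≠ 0; add g_3 = -44/25a - 2/5b^3 - 41/25b^2 + 22/25b + 73/25 to the basis.

S(f_1,g_3): lcm = ab. S = -8/5a - 5/22b^4 - 41/44b^3 + 1/10b^2 + 101/220b + 11/5.
  leading term a: subtract (10/11)·g_3 from -8/5a - 5/22b^4 - 41/44b^3 + 1/10b^2 + 101/220b + 11/5 → -5/22b^4 - 25/44b^3 + 35/22b^2 - 15/44b - 5/11
  leading term b^4: no divisor's leading term divides it; move -5/22b^4 to the remainder.
  leading term b^3: no divisor's leading term divides it; move -25/44b^3 to the remainder.
  leading term b^2: no divisor's leading term divides it; move 35/22b^2 to the remainder.
  leading term b: no divisor's leading term divides it; move -15/44b to the remainder.
  leading term 1: no divisor's leading term divides it; move -5/11 to the remainder.
  remainder -5/22b^4 - 25/44b^3 + 35/22b^2 - 15/44b - 5/11 ≠ 0; add g_4 = -5/22b^4 - 25/44b^3 + 35/22b^2 - 15/44b - 5/11 to the basis.

The other S-polynomials (S(f_2,g_3), S(f_1,g_4), S(f_2,g_4), S(g_3,g_4)) all reduce to 0 modulo the current basis, so we have a Gröbner basis.
Inter-reduce: drop elements whose leading term is divisible by another's, tail-reduce, and make monic.
Reduced Gröbner basis: {a + 5/22b^3 + 41/44b^2 - 1/2b - 73/44, b^4 + 5/2b^3 - 7b^2 + 3/2b + 2}.

Buchberger on the second generating set:
h_1 = -5ab + 4a + 2b^2 + 3b - 11, LT = ab.
h_2 = 8ab^2 - 4ab - 4, LT = ab^2.

S(h_1,h_2): lcm = ab^2. S = -3/10ab - 2/5b^3 - 3/5b^2 + 11/5b + 1/2.
  leading term ab: subtract (3/50)·h_1 from -3/10ab - 2/5b^3 - 3/5b^2 + 11/5b + 1/2 → -6/25a - 2/5b^3 - 18/25b^2 + 101/50b + 29/25
  leading term a: no divisor's leading term divides it; move -6/25a to the remainder.
  leading term b^3: no divisor's leading term divides it; move -2/5b^3 to the remainder.
  leading term b^2: no divisor's leading term divides it; move -18/25b^2 to the remainder.
  leading term b: no divisor's leading term divides it; move 101/50b to the remainder.
  leading term 1: no divisor's leading term divides it; move 29/25 to the remainder.
  remainder -6/25a - 2/5b^3 - 18/25b^2 + 101/50b + 29/25 ≠ 0; add k_3 = -6/25a - 2/5b^3 - 18/25b^2 + 101/50b + 29/25 to the basis.

S(h_1,k_3): lcm = ab. S = -4/5a - 5/3b^4 - 3b^3 + 481/60b^2 + 127/30b + 11/5.
  leading term a: subtract (10/3)·k_3 from -4/5a - 5/3b^4 - 3b^3 + 481/60b^2 + 127/30b + 11/5 → -5/3b^4 - 5/3b^3 + 125/12b^2 - 5/2b - 5/3
  leading term b^4: no divisor's leading term divides it; move -5/3b^4 to the remainder.
  leading term b^3: no divisor's leading term divides it; move -5/3b^3 to the remainder.
  leading term b^2: no divisor's leading term divides it; move 125/12b^2 to the remainder.
  leading term b: no divisor's leading term divides it; move -5/2b to the remainder.
  leading term 1: no divisor's leading term divides it; move -5/3 to the remainder.
  remainder -5/3b^4 - 5/3b^3 + 125/12b^2 - 5/2b - 5/3 ≠ 0; add k_4 = -5/3b^4 - 5/3b^3 + 125/12b^2 - 5/2b - 5/3 to the basis.

The other S-polynomials (S(h_2,k_3), S(h_1,k_4), S(h_2,k_4), S(k_3,k_4)) all reduce to 0 modulo the current basis, so we have a Gröbner basis.
Inter-reduce: drop elements whose leading term is divisible by another's, tail-reduce, and make monic.
Reduced Gröbner basis: {a + 5/3b^3 + 3b^2 - 101/12b - 29/6, b^4 + b^3 - 25/4b^2 + 3/2b + 1}.

These differ, so the ideals are not equal.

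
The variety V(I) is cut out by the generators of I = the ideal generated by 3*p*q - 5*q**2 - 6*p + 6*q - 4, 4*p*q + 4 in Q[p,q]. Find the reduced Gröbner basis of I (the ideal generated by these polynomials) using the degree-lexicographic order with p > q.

G = {p**2 + 7/6*p - 5/6*q + 1, p*q + 1, q**2 + 6/5*p - 6/5*q + 7/5}

f_1 = 3*p*q - 5*q**2 - 6*p + 6*q - 4, LT = p*q.
f_2 = 4*p*q + 4, LT = p*q.

S(f_1,f_2): lcm = p*q. S = -5/3*q**2 - 2*p + 2*q - 7/3.
  leading term q**2: no divisor's leading term divides it; move -5/3*q**2 to the remainder.
  leading term p: no divisor's leading term divides it; move -2*p to the remainder.
  leading term q: no divisor's leading term divides it; move 2*q to the remainder.
  leading term 1: no divisor's leading term divides it; move -7/3 to the remainder.
  remainder -5/3*q**2 - 2*p + 2*q - 7/3 ≠ 0; add g_3 = -5/3*q**2 - 2*p + 2*q - 7/3 to the basis.

S(f_1,g_3): lcm = p*q**2. S = -5/3*q**3 - 6/5*p**2 - 4/5*p*q + 2*q**2 - 7/5*p - 4/3*q.
  leading term q**3: subtract (q)·g_3 from -5/3*q**3 - 6/5*p**2 - 4/5*p*q + 2*q**2 - 7/5*p - 4/3*q → -6/5*p**2 + 6/5*p*q - 7/5*p + q
  leading term p**2: no divisor's leading term divides it; move -6/5*p**2 to the remainder.
  leading term p*q: subtract (2/5)·f_1 from 6/5*p*q - 7/5*p + q → 2*q**2 + p - 7/5*q + 8/5
  leading term q**2: subtract (-6/5)·g_3 from 2*q**2 + p - 7/5*q + 8/5 → -7/5*p + q - 6/5
  leading term p: no divisor's leading term divides it; move -7/5*p to the remainder.
  leading term q: no divisor's leading term divides it; move q to the remainder.
  leading term 1: no divisor's leading term divides it; move -6/5 to the remainder.
  remainder -6/5*p**2 - 7/5*p + q - 6/5 ≠ 0; add g_4 = -6/5*p**2 - 7/5*p + q - 6/5 to the basis.

The other S-polynomials (S(f_2,g_3), S(f_1,g_4), S(f_2,g_4), S(g_3,g_4)) all reduce to 0 modulo the current basis, so we have a Gröbner basis.
Inter-reduce: drop elements whose leading term is divisible by another's, tail-reduce, and make monic.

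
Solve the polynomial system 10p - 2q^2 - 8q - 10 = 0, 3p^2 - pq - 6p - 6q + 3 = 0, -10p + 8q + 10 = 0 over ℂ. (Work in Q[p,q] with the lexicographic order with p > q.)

{(1, 0)}

Compute a lex Gröbner basis by Buchberger's algorithm.
f_1 = 10p - 2q^2 - 8q - 10, LT = p.
f_2 = 3p^2 - pq - 6p - 6q + 3, LT = p^2.
f_3 = -10p + 8q + 10, LT = p.

S(f_1,f_2): lcm = p^2. S = -1/5pq^2 - 7/15pq + p + 2q - 1.
  leading term pq^2: subtract (-1/50q^2)·f_1 from -1/5pq^2 - 7/15pq + p + 2q - 1 → -7/15pq + p - 1/25q^4 - 4/25q^3 - 1/5q^2 + 2q - 1
  leading term pq: subtract (-7/150q)·f_1 from -7/15pq + p - 1/25q^4 - 4/25q^3 - 1/5q^2 + 2q - 1 → p - 1/25q^4 - 19/75q^3 - 43/75q^2 + 23/15q - 1
  leading term p: subtract (1/10)·f_1 from p - 1/25q^4 - 19/75q^3 - 43/75q^2 + 23/15q - 1 → -1/25q^4 - 19/75q^3 - 28/75q^2 + 7/3q
  leading term q^4: no divisor's leading term divides it; move -1/25q^4 to the remainder.
  leading term q^3: no divisor's leading term divides it; move -19/75q^3 to the remainder.
  leading term q^2: no divisor's leading term divides it; move -28/75q^2 to the remainder.
  leading term q: no divisor's leading term divides it; move 7/3q to the remainder.
  remainder -1/25q^4 - 19/75q^3 - 28/75q^2 + 7/3q ≠ 0; add h_4 = -1/25q^4 - 19/75q^3 - 28/75q^2 + 7/3q to the basis.

S(f_1,f_3): lcm = p. S = -1/5q^2.
  leading term q^2: no divisor's leading term divides it; move -1/5q^2 to the remainder.
  remainder -1/5q^2 ≠ 0; add h_5 = -1/5q^2 to the basis.

S(f_2,f_3): lcm = p^2. S = 7/15pq - p - 2q + 1.
  leading term pq: subtract (7/150q)·f_1 from 7/15pq - p - 2q + 1 → -p + 7/75q^3 + 28/75q^2 - 23/15q + 1
  leading term p: subtract (-1/10)·f_1 from -p + 7/75q^3 + 28/75q^2 - 23/15q + 1 → 7/75q^3 + 13/75q^2 - 7/3q
  leading term q^3: subtract (-7/15q)·h_5 from 7/75q^3 + 13/75q^2 - 7/3q → 13/75q^2 - 7/3q
  leading term q^2: subtract (-13/15)·h_5 from 13/75q^2 - 7/3q → -7/3q
  leading term q: no divisor's leading term divides it; move -7/3q to the remainder.
  remainder -7/3q ≠ 0; add h_6 = -7/3q to the basis.

The other S-polynomials (S(f_1,h_4), S(f_2,h_4), S(f_3,h_4), S(f_1,h_5), S(f_2,h_5), S(f_3,h_5), S(h_4,h_5), S(f_1,h_6), S(f_2,h_6), S(f_3,h_6), S(h_4,h_6), S(h_5,h_6)) all reduce to 0 modulo the current basis, so we have a Gröbner basis.
Inter-reduce: drop elements whose leading term is divisible by another's, tail-reduce, and make monic.
Reduced Gröbner basis: {p - 1, q}.

Elimination: the polynomial q lies in the elimination ideal for q, so q ∈ {0}. For each such q, the remaining basis elements (now univariate) give the rest of the solution.
  q = 0: the earlier basis element becomes p - 1 = 0, giving p = 1 — point (1, 0).
Substituting each solution back into the original system confirms all equations vanish.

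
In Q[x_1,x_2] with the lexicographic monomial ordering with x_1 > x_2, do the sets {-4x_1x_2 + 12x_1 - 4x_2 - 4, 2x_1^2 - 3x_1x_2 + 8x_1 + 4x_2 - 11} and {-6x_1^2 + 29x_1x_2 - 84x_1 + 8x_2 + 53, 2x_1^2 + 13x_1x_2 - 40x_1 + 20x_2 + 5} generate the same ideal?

For a fixed monomial order, each ideal has a unique reduced Gröbner basis; comparing bases decides equality.
Buchberger on the first generating set:
f_1 = -4x_1x_2 + 12x_1 - 4x_2 - 4, LT = x_1x_2.
f_2 = 2x_1^2 - 3x_1x_2 + 8x_1 + 4x_2 - 11, LT = x_1^2.

S(f_1,f_2): lcm = x_1^2x_2. S = -3x_1^2 + 3/2x_1x_2^2 - 3x_1x_2 + x_1 - 2x_2^2 + 11/2x_2.
  leading term x_1^2: subtract (-3/2)·f_2 from -3x_1^2 + 3/2x_1x_2^2 - 3x_1x_2 + x_1 - 2x_2^2 + 11/2x_2 → 3/2x_1x_2^2 - 15/2x_1x_2 + 13x_1 - 2x_2^2 + 23/2x_2 - 33/2
  leading term x_1x_2^2: subtract (-3/8x_2)·f_1 from 3/2x_1x_2^2 - 15/2x_1x_2 + 13x_1 - 2x_2^2 + 23/2x_2 - 33/2 → -3x_1x_2 + 13x_1 - 7/2x_2^2 + 10x_2 - 33/2
  leading term x_1x_2: subtract (3/4)·f_1 from -3x_1x_2 + 13x_1 - 7/2x_2^2 + 10x_2 - 33/2 → 4x_1 - 7/2x_2^2 + 13x_2 - 27/2
  leading term x_1: no divisor's leading term divides it; move 4x_1 to the remainder.
  leading term x_2^2: no divisor's leading term divides it; move -7/2x_2^2 to the remainder.
  leading term x_2: no divisor's leading term divides it; move 13x_2 to the remainder.
  leading term 1: no divisor's leading term divides it; move -27/2 to the remainder.
  remainder 4x_1 - 7/2x_2^2 + 13x_2 - 27/2 ≠ 0; add g_3 = 4x_1 - 7/2x_2^2 + 13x_2 - 27/2 to the basis.

S(f_1,g_3): lcm = x_1x_2. S = -3x_1 + 7/8x_2^3 - 13/4x_2^2 + 35/8x_2 + 1.
  leading term x_1: subtract (-3/4)·g_3 from -3x_1 + 7/8x_2^3 - 13/4x_2^2 + 35/8x_2 + 1 → 7/8x_2^3 - 47/8x_2^2 + 113/8x_2 - 73/8
  leading term x_2^3: no divisor's leading term divides it; move 7/8x_2^3 to the remainder.
  leading term x_2^2: no divisor's leading term divides it; move -47/8x_2^2 to the remainder.
  leading term x_2: no divisor's leading term divides it; move 113/8x_2 to the remainder.
  leading term 1: no divisor's leading term divides it; move -73/8 to the remainder.
  remainder 7/8x_2^3 - 47/8x_2^2 + 113/8x_2 - 73/8 ≠ 0; add g_4 = 7/8x_2^3 - 47/8x_2^2 + 113/8x_2 - 73/8 to the basis.

The other S-polynomials (S(f_2,g_3), S(f_1,g_4), S(f_2,g_4), S(g_3,g_4)) all reduce to 0 modulo the current basis, so we have a Gröbner basis.
Inter-reduce: drop elements whose leading term is divisible by another's, tail-reduce, and make monic.
Reduced Gröbner basis: {x_1 - 7/8x_2^2 + 13/4x_2 - 27/8, x_2^3 - 47/7x_2^2 + 113/7x_2 - 73/7}.

Buchberger on the second generating set:
h_1 = -6x_1^2 + 29x_1x_2 - 84x_1 + 8x_2 + 53, LT = x_1^2.
h_2 = 2x_1^2 + 13x_1x_2 - 40x_1 + 20x_2 + 5, LT = x_1^2.

S(h_1,h_2): lcm = x_1^2. S = -34/3x_1x_2 + 34x_1 - 34/3x_2 - 34/3.
  leading term x_1x_2: no divisor's leading term divides it; move -34/3x_1x_2 to the remainder.
  leading term x_1: no divisor's leading term divides it; move 34x_1 to the remainder.
  leading term x_2: no divisor's leading term divides it; move -34/3x_2 to the remainder.
  leading term 1: no divisor's leading term divides it; move -34/3 to the remainder.
  remainder -34/3x_1x_2 + 34x_1 - 34/3x_2 - 34/3 ≠ 0; add k_3 = -34/3x_1x_2 + 34x_1 - 34/3x_2 - 34/3 to the basis.

S(h_1,k_3): lcm = x_1^2x_2. S = 3x_1^2 - 29/6x_1x_2^2 + 13x_1x_2 - x_1 - 4/3x_2^2 - 53/6x_2.
  leading term x_1^2: subtract (-1/2)·h_1 from 3x_1^2 - 29/6x_1x_2^2 + 13x_1x_2 - x_1 - 4/3x_2^2 - 53/6x_2 → -29/6x_1x_2^2 + 55/2x_1x_2 - 43x_1 - 4/3x_2^2 - 29/6x_2 + 53/2
  leading term x_1x_2^2: subtract (29/68x_2)·k_3 from -29/6x_1x_2^2 + 55/2x_1x_2 - 43x_1 - 4/3x_2^2 - 29/6x_2 + 53/2 → 13x_1x_2 - 43x_1 + 7/2x_2^2 + 53/2
  leading term x_1x_2: subtract (-39/34)·k_3 from 13x_1x_2 - 43x_1 + 7/2x_2^2 + 53/2 → -4x_1 + 7/2x_2^2 - 13x_2 + 27/2
  leading term x_1: no divisor's leading term divides it; move -4x_1 to the remainder.
  leading term x_2^2: no divisor's leading term divides it; move 7/2x_2^2 to the remainder.
  leading term x_2: no divisor's leading term divides it; move -13x_2 to the remainder.
  leading term 1: no divisor's leading term divides it; move 27/2 to the remainder.
  remainder -4x_1 + 7/2x_2^2 - 13x_2 + 27/2 ≠ 0; add k_4 = -4x_1 + 7/2x_2^2 - 13x_2 + 27/2 to the basis.

S(k_3,k_4): lcm = x_1x_2. S = -3x_1 + 7/8x_2^3 - 13/4x_2^2 + 35/8x_2 + 1.
  leading term x_1: subtract (3/4)·k_4 from -3x_1 + 7/8x_2^3 - 13/4x_2^2 + 35/8x_2 + 1 → 7/8x_2^3 - 47/8x_2^2 + 113/8x_2 - 73/8
  leading term x_2^3: no divisor's leading term divides it; move 7/8x_2^3 to the remainder.
  leading term x_2^2: no divisor's leading term divides it; move -47/8x_2^2 to the remainder.
  leading term x_2: no divisor's leading term divides it; move 113/8x_2 to the remainder.
  leading term 1: no divisor's leading term divides it; move -73/8 to the remainder.
  remainder 7/8x_2^3 - 47/8x_2^2 + 113/8x_2 - 73/8 ≠ 0; add k_5 = 7/8x_2^3 - 47/8x_2^2 + 113/8x_2 - 73/8 to the basis.

The other S-polynomials (S(h_2,k_3), S(h_1,k_4), S(h_2,k_4), S(h_1,k_5), S(h_2,k_5), S(k_3,k_5), S(k_4,k_5)) all reduce to 0 modulo the current basis, so we have a Gröbner basis.
Inter-reduce: drop elements whose leading term is divisible by another's, tail-reduce, and make monic.
Reduced Gröbner basis: {x_1 - 7/8x_2^2 + 13/4x_2 - 27/8, x_2^3 - 47/7x_2^2 + 113/7x_2 - 73/7}.

The two bases agree; hence the ideals are identical.

Yes, the ideals are equal.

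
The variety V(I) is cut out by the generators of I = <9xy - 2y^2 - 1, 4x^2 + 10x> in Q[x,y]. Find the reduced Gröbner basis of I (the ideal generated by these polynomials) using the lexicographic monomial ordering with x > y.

G = {x + 4/9y^3 + 5y^2 + 2/9y + 5/2, y^4 + 45/4y^3 + y^2 + 45/8y + 1/4}

f_1 = 9xy - 2y^2 - 1, LT = xy.
f_2 = 4x^2 + 10x, LT = x^2.

S(f_1,f_2): lcm = x^2y. S = -2/9xy^2 - 5/2xy - 1/9x.
  leading term xy^2: subtract (-2/81y)·f_1 from -2/9xy^2 - 5/2xy - 1/9x → -5/2xy - 1/9x - 4/81y^3 - 2/81y
  leading term xy: subtract (-5/18)·f_1 from -5/2xy - 1/9x - 4/81y^3 - 2/81y → -1/9x - 4/81y^3 - 5/9y^2 - 2/81y - 5/18
  leading term x: no divisor's leading term divides it; move -1/9x to the remainder.
  leading term y^3: no divisor's leading term divides it; move -4/81y^3 to the remainder.
  leading term y^2: no divisor's leading term divides it; move -5/9y^2 to the remainder.
  leading term y: no divisor's leading term divides it; move -2/81y to the remainder.
  leading term 1: no divisor's leading term divides it; move -5/18 to the remainder.
  remainder -1/9x - 4/81y^3 - 5/9y^2 - 2/81y - 5/18 ≠ 0; add g_3 = -1/9x - 4/81y^3 - 5/9y^2 - 2/81y - 5/18 to the basis.

S(f_1,g_3): lcm = xy. S = -4/9y^4 - 5y^3 - 4/9y^2 - 5/2y - 1/9.
  leading term y^4: no divisor's leading term divides it; move -4/9y^4 to the remainder.
  leading term y^3: no divisor's leading term divides it; move -5y^3 to the remainder.
  leading term y^2: no divisor's leading term divides it; move -4/9y^2 to the remainder.
  leading term y: no divisor's leading term divides it; move -5/2y to the remainder.
  leading term 1: no divisor's leading term divides it; move -1/9 to the remainder.
  remainder -4/9y^4 - 5y^3 - 4/9y^2 - 5/2y - 1/9 ≠ 0; add g_4 = -4/9y^4 - 5y^3 - 4/9y^2 - 5/2y - 1/9 to the basis.

The other S-polynomials (S(f_2,g_3), S(f_1,g_4), S(f_2,g_4), S(g_3,g_4)) all reduce to 0 modulo the current basis, so we have a Gröbner basis.
Inter-reduce: drop elements whose leading term is divisible by another's, tail-reduce, and make monic.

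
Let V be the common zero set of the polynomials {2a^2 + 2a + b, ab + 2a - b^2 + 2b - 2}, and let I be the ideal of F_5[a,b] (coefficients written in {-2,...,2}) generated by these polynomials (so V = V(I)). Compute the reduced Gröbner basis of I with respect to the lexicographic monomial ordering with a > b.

G = {a^2 + a - 2b, ab + 2a - b^2 + 2b - 2, b^3 - 2b^2 - b - 1}

Buchberger's algorithm terminates because the ascending chain of leading-term ideals stabilizes.

f_1 = 2a^2 + 2a + b, LT = a^2.
f_2 = ab + 2a - b^2 + 2b - 2, LT = ab.

S(f_1,f_2): lcm = a^2b. S = -2a^2 + ab^2 - ab + 2a - 2b^2.
  leading term a^2: subtract (-1)·f_1 from -2a^2 + ab^2 - ab + 2a - 2b^2 → ab^2 - ab - a - 2b^2 + b
  leading term ab^2: subtract (b)·f_2 from ab^2 - ab - a - 2b^2 + b → 2ab - a + b^3 + b^2 - 2b
  leading term ab: subtract (2)·f_2 from 2ab - a + b^3 + b^2 - 2b → b^3 - 2b^2 - b - 1
  leading term b^3: no divisor's leading term divides it; move b^3 to the remainder.
  leading term b^2: no divisor's leading term divides it; move -2b^2 to the remainder.
  leading term b: no divisor's leading term divides it; move -b to the remainder.
  leading term 1: no divisor's leading term divides it; move -1 to the remainder.
  remainder b^3 - 2b^2 - b - 1 ≠ 0; add g_3 = b^3 - 2b^2 - b - 1 to the basis.

The other S-polynomials (S(f_1,g_3), S(f_2,g_3)) all reduce to 0 modulo the current basis, so we have a Gröbner basis.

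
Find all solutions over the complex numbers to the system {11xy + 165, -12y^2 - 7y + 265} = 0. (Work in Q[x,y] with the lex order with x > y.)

Compute a lex Gröbner basis by Buchberger's algorithm.
f_1 = 11xy + 165, LT = xy.
f_2 = -12y^2 - 7y + 265, LT = y^2.

S(f_1,f_2): lcm = xy^2. S = -7/12xy + 265/12x + 15y.
  leading term xy: subtract (-7/132)·f_1 from -7/12xy + 265/12x + 15y → 265/12x + 15y + 35/4
  leading term x: no divisor's leading term divides it; move 265/12x to the remainder.
  leading term y: no divisor's leading term divides it; move 15y to the remainder.
  leading term 1: no divisor's leading term divides it; move 35/4 to the remainder.
  remainder 265/12x + 15y + 35/4 ≠ 0; add h_3 = 265/12x + 15y + 35/4 to the basis.

The other S-polynomials (S(f_1,h_3), S(f_2,h_3)) all reduce to 0 modulo the current basis, so we have a Gröbner basis.
Inter-reduce: drop elements whose leading term is divisible by another's, tail-reduce, and make monic.
Reduced Gröbner basis: {x + 36/53y + 21/53, y^2 + 7/12y - 265/12}.

Elimination: the polynomial y^2 + 7/12y - 265/12 lies in the elimination ideal for y, so y ∈ {-5, 53/12}. For each such y, the remaining basis elements (now univariate) give the rest of the solution.
  y = -5: the earlier basis element becomes x - 3 = 0, giving x = 3 — point (3, -5).
  y = 53/12: the earlier basis element becomes x + 180/53 = 0, giving x = -180/53 — point (-180/53, 53/12).
Check: every point annihilates each of the original generators.

{(3, -5), (-180/53, 53/12)}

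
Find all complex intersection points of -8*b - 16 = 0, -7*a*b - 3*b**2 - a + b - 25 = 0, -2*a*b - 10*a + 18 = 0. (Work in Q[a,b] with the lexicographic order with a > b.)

Compute a lex Gröbner basis by Buchberger's algorithm.
f_1 = -8*b - 16, LT = b.
f_2 = -7*a*b - a - 3*b**2 + b - 25, LT = a*b.
f_3 = -2*a*b - 10*a + 18, LT = a*b.

S(f_1,f_2): lcm = a*b. S = 13/7*a - 3/7*b**2 + 1/7*b - 25/7.
  leading term a: no divisor's leading term divides it; move 13/7*a to the remainder.
  leading term b**2: subtract (3/56*b)·f_1 from -3/7*b**2 + 1/7*b - 25/7 → b - 25/7
  leading term b: subtract (-1/8)·f_1 from b - 25/7 → -39/7
  leading term 1: no divisor's leading term divides it; move -39/7 to the remainder.
  remainder 13/7*a - 39/7 ≠ 0; add h_4 = 13/7*a - 39/7 to the basis.

The other S-polynomials (S(f_1,f_3), S(f_2,f_3), S(f_1,h_4), S(f_2,h_4), S(f_3,h_4)) all reduce to 0 modulo the current basis, so we have a Gröbner basis.
Inter-reduce: drop elements whose leading term is divisible by another's, tail-reduce, and make monic.
Reduced Gröbner basis: {a - 3, b + 2}.

From the last basis element, b + 2 = 0, so b takes values in {-2}. Each choice, substituted upward through the basis, yields the corresponding point(s) of the solution set.
  b = -2: the earlier basis element becomes a - 3 = 0, giving a = 3 — point (3, -2).
Each listed point satisfies every original equation (direct substitution).
This is the nonlinear analogue of row-reducing a linear system.

{(3, -2)}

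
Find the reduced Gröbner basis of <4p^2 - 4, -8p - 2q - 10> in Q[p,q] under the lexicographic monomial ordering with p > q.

G = {p + 1/4q + 5/4, q^2 + 10q + 9}

f_1 = 4p^2 - 4, LT = p^2.
f_2 = -8p - 2q - 10, LT = p.

S(f_1,f_2): lcm = p^2. S = -1/4pq - 5/4p - 1.
  leading term pq: subtract (1/32q)·f_2 from -1/4pq - 5/4p - 1 → -5/4p + 1/16q^2 + 5/16q - 1
  leading term p: subtract (5/32)·f_2 from -5/4p + 1/16q^2 + 5/16q - 1 → 1/16q^2 + 5/8q + 9/16
  leading term q^2: no divisor's leading term divides it; move 1/16q^2 to the remainder.
  leading term q: no divisor's leading term divides it; move 5/8q to the remainder.
  leading term 1: no divisor's leading term divides it; move 9/16 to the remainder.
  remainder 1/16q^2 + 5/8q + 9/16 ≠ 0; add g_3 = 1/16q^2 + 5/8q + 9/16 to the basis.

S(f_1,g_3): leading monomials are coprime, so the S-polynomial reduces to 0 (Buchberger's first criterion).
S(f_2,g_3): leading monomials are coprime, so the S-polynomial reduces to 0 (Buchberger's first criterion).
Every S-polynomial of the final basis reduces to 0, so we have a Gröbner basis.
Inter-reduce: drop elements whose leading term is divisible by another's, tail-reduce, and make monic.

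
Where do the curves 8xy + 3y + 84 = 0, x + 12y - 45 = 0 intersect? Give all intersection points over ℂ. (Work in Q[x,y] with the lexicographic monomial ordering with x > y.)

{(381/8, -7/32), (-3, 4)}

Compute a lex Gröbner basis by Buchberger's algorithm.
f_1 = 8xy + 3y + 84, LT = xy.
f_2 = x + 12y - 45, LT = x.

S(f_1,f_2): lcm = xy. S = -12y^2 + 363/8y + 21/2.
  leading term y^2: no divisor's leading term divides it; move -12y^2 to the remainder.
  leading term y: no divisor's leading term divides it; move 363/8y to the remainder.
  leading term 1: no divisor's leading term divides it; move 21/2 to the remainder.
  remainder -12y^2 + 363/8y + 21/2 ≠ 0; add h_3 = -12y^2 + 363/8y + 21/2 to the basis.

S(f_1,h_3): lcm = xy^2. S = 121/32xy + 7/8x + 3/8y^2 + 21/2y.
  leading term xy: subtract (121/256)·f_1 from 121/32xy + 7/8x + 3/8y^2 + 21/2y → 7/8x + 3/8y^2 + 2325/256y - 2541/64
  leading term x: subtract (7/8)·f_2 from 7/8x + 3/8y^2 + 2325/256y - 2541/64 → 3/8y^2 - 363/256y - 21/64
  leading term y^2: subtract (-1/32)·h_3 from 3/8y^2 - 363/256y - 21/64 → 0
  remainder 0.

S(f_2,h_3): leading monomials are coprime, so the S-polynomial reduces to 0 (Buchberger's first criterion).
Every S-polynomial of the final basis reduces to 0, so we have a Gröbner basis.
Inter-reduce: drop elements whose leading term is divisible by another's, tail-reduce, and make monic.
Reduced Gröbner basis: {x + 12y - 45, y^2 - 121/32y - 7/8}.

From the last basis element, y^2 - 121/32y - 7/8 = 0, so y takes values in {-7/32, 4}. Each choice, substituted upward through the basis, yields the corresponding point(s) of the solution set.
  y = -7/32: the earlier basis element becomes x - 381/8 = 0, giving x = 381/8 — point (381/8, -7/32).
  y = 4: the earlier basis element becomes x + 3 = 0, giving x = -3 — point (-3, 4).
Substituting each solution back into the original system confirms all equations vanish.
This is the nonlinear analogue of row-reducing a linear system.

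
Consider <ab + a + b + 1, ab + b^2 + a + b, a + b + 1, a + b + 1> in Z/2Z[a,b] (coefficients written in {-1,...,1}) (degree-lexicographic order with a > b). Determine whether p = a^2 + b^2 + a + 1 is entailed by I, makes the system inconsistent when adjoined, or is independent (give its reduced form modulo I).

First compute the reduced Gröbner basis of I by Buchberger's algorithm.
f_1 = ab + a + b + 1, LT = ab.
f_2 = ab + b^2 + a + b, LT = ab.
f_3 = a + b + 1, LT = a.
f_4 = a + b + 1, LT = a.

S(f_1,f_2): lcm = ab. S = b^2 + 1.
  leading term b^2: no divisor's leading term divides it; move b^2 to the remainder.
  leading term 1: no divisor's leading term divides it; move 1 to the remainder.
  remainder b^2 + 1 ≠ 0; add h_5 = b^2 + 1 to the basis.

S(f_1,f_3): lcm = ab. S = b^2 + a + 1.
  leading term b^2: subtract (1)·h_5 from b^2 + a + 1 → a
  leading term a: subtract (1)·f_3 from a → b + 1
  leading term b: no divisor's leading term divides it; move b to the remainder.
  leading term 1: no divisor's leading term divides it; move 1 to the remainder.
  remainder b + 1 ≠ 0; add h_6 = b + 1 to the basis.

The other S-polynomials (S(f_1,f_4), S(f_2,f_3), S(f_2,f_4), S(f_3,f_4), S(f_1,h_5), S(f_2,h_5), S(f_3,h_5), S(f_4,h_5), S(f_1,h_6), S(f_2,h_6), S(f_3,h_6), S(f_4,h_6), S(h_5,h_6)) all reduce to 0 modulo the current basis, so we have a Gröbner basis.
Inter-reduce: drop elements whose leading term is divisible by another's, tail-reduce, and make monic.
Reduced Gröbner basis: {a, b + 1}.
Label its elements g_1 = a, g_2 = b + 1.

Reduce p = a^2 + b^2 + a + 1 modulo G:
  leading term a^2: subtract (a)·g_1 from a^2 + b^2 + a + 1 → b^2 + a + 1
  leading term b^2: subtract (b)·g_2 from b^2 + a + 1 → a + b + 1
  leading term a: subtract (1)·g_1 from a + b + 1 → b + 1
  leading term b: subtract (1)·g_2 from b + 1 → 0
  normal form = 0.
Since the normal form is 0, p ∈ I.

The remainder on division by a Gröbner basis is unique — it is the normal form.

a^2 + b^2 + a + 1 lies in I (it reduces to 0).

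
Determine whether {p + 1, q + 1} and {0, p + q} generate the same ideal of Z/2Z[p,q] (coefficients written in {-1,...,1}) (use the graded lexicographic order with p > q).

Since reduced Gröbner bases are canonical representatives of ideals under a given ordering, it suffices to compute and compare them.
Buchberger on the first generating set:
f_1 = p + 1, LT = p.
f_2 = q + 1, LT = q.

The S-polynomials (S(f_1,f_2)) all reduce to 0 modulo the current basis, so we have a Gröbner basis.
Inter-reduce: drop elements whose leading term is divisible by another's, tail-reduce, and make monic.
Reduced Gröbner basis: {p + 1, q + 1}.

Buchberger on the second generating set:
h_1 = p + q, LT = p.

No S-polynomials remain, so we have a Gröbner basis.
Inter-reduce: drop elements whose leading term is divisible by another's, tail-reduce, and make monic.
Reduced Gröbner basis: {p + q}.

The bases are distinct; the ideals are different.

No, the ideals differ.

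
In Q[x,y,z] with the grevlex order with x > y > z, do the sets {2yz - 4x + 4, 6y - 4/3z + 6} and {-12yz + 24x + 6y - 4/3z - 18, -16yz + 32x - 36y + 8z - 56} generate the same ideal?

Equality of ideals is decidable: compute both reduced Gröbner bases (unique for the ordering) and check whether they agree.
Buchberger on the first generating set:
f_1 = 2yz - 4x + 4, LT = yz.
f_2 = 6y - 4/3z + 6, LT = y.

S(f_1,f_2): lcm = yz. S = 2/9z^2 - 2x - z + 2.
  leading term z^2: no divisor's leading term divides it; move 2/9z^2 to the remainder.
  leading term x: no divisor's leading term divides it; move -2x to the remainder.
  leading term z: no divisor's leading term divides it; move -z to the remainder.
  leading term 1: no divisor's leading term divides it; move 2 to the remainder.
  remainder 2/9z^2 - 2x - z + 2 ≠ 0; add g_3 = 2/9z^2 - 2x - z + 2 to the basis.

The other S-polynomials (S(f_1,g_3), S(f_2,g_3)) all reduce to 0 modulo the current basis, so we have a Gröbner basis.
Inter-reduce: drop elements whose leading term is divisible by another's, tail-reduce, and make monic.
Reduced Gröbner basis: {z^2 - 9x - 9/2z + 9, y - 2/9z + 1}.

Buchberger on the second generating set:
h_1 = -12yz + 24x + 6y - 4/3z - 18, LT = yz.
h_2 = -16yz + 32x - 36y + 8z - 56, LT = yz.

S(h_1,h_2): lcm = yz. S = -11/4y + 11/18z - 2.
  leading term y: no divisor's leading term divides it; move -11/4y to the remainder.
  leading term z: no divisor's leading term divides it; move 11/18z to the remainder.
  leading term 1: no divisor's leading term divides it; move -2 to the remainder.
  remainder -11/4y + 11/18z - 2 ≠ 0; add k_3 = -11/4y + 11/18z - 2 to the basis.

S(h_1,k_3): lcm = yz. S = 2/9z^2 - 2x - 1/2y - 61/99z + 3/2.
  leading term z^2: no divisor's leading term divides it; move 2/9z^2 to the remainder.
  leading term x: no divisor's leading term divides it; move -2x to the remainder.
  leading term y: subtract (2/11)·k_3 from -1/2y - 61/99z + 3/2 → -8/11z + 41/22
  leading term z: no divisor's leading term divides it; move -8/11z to the remainder.
  leading term 1: no divisor's leading term divides it; move 41/22 to the remainder.
  remainder 2/9z^2 - 2x - 8/11z + 41/22 ≠ 0; add k_4 = 2/9z^2 - 2x - 8/11z + 41/22 to the basis.

The other S-polynomials (S(h_2,k_3), S(h_1,k_4), S(h_2,k_4), S(k_3,k_4)) all reduce to 0 modulo the current basis, so we have a Gröbner basis.
Inter-reduce: drop elements whose leading term is divisible by another's, tail-reduce, and make monic.
Reduced Gröbner basis: {z^2 - 9x - 36/11z + 369/44, y - 2/9z + 8/11}.

These differ, so the ideals are not equal.

No, the ideals differ.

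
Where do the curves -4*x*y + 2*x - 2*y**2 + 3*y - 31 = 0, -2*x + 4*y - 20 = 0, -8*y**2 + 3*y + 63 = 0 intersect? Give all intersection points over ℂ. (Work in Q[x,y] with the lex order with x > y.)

{(-4, 3)}

Compute a lex Gröbner basis by Buchberger's algorithm.
f_1 = -4*x*y + 2*x - 2*y**2 + 3*y - 31, LT = x*y.
f_2 = -2*x + 4*y - 20, LT = x.
f_3 = -8*y**2 + 3*y + 63, LT = y**2.

S(f_1,f_2): lcm = x*y. S = -1/2*x + 5/2*y**2 - 43/4*y + 31/4.
  leading term x: subtract (1/4)·f_2 from -1/2*x + 5/2*y**2 - 43/4*y + 31/4 → 5/2*y**2 - 47/4*y + 51/4
  leading term y**2: subtract (-5/16)·f_3 from 5/2*y**2 - 47/4*y + 51/4 → -173/16*y + 519/16
  leading term y: no divisor's leading term divides it; move -173/16*y to the remainder.
  leading term 1: no divisor's leading term divides it; move 519/16 to the remainder.
  remainder -173/16*y + 519/16 ≠ 0; add h_4 = -173/16*y + 519/16 to the basis.

The other S-polynomials (S(f_1,f_3), S(f_2,f_3), S(f_1,h_4), S(f_2,h_4), S(f_3,h_4)) all reduce to 0 modulo the current basis, so we have a Gröbner basis.
Inter-reduce: drop elements whose leading term is divisible by another's, tail-reduce, and make monic.
Reduced Gröbner basis: {x + 4, y - 3}.

Elimination: the polynomial y - 3 lies in the elimination ideal for y, so y ∈ {3}. For each such y, the remaining basis elements (now univariate) give the rest of the solution.
  y = 3: the earlier basis element becomes x + 4 = 0, giving x = -4 — point (-4, 3).
Substituting each solution back into the original system confirms all equations vanish.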